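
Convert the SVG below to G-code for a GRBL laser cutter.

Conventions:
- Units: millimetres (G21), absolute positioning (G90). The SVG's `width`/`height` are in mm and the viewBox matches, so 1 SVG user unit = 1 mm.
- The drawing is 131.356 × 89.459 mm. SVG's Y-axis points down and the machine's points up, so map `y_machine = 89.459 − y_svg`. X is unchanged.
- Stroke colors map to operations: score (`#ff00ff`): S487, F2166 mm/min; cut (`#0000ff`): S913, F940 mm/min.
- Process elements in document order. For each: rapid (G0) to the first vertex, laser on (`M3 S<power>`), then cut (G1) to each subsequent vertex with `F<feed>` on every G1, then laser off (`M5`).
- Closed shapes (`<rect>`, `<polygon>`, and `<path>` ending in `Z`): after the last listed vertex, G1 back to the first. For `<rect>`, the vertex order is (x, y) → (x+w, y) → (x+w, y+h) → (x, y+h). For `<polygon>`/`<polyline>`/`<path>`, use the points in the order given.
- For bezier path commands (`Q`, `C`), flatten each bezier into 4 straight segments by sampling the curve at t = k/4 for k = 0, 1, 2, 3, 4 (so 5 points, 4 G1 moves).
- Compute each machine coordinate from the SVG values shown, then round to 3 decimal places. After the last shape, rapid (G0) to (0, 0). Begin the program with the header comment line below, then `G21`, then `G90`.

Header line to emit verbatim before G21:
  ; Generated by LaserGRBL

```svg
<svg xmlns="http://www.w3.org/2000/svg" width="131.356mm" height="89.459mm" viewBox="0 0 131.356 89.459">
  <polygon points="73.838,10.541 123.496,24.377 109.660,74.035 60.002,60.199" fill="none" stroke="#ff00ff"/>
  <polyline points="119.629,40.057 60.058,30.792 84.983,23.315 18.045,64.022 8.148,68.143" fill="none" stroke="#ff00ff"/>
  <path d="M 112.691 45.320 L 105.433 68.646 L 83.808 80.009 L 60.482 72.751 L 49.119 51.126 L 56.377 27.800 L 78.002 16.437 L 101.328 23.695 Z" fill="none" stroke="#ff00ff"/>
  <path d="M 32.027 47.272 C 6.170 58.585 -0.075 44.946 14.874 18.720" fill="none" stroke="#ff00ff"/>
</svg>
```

viewBox `0 0 131.356 89.459` with mm width/height → 1 unit = 1 mm. Flip: y_m = 89.459 − y_svg.

**Shape 1** — `<polygon>` regular polygon, stroke `#ff00ff` → score (S487, F2166). Machine vertices: (73.838,78.918) → (123.496,65.082) → (109.660,15.424) → (60.002,29.260) → (73.838,78.918). Closed: final G1 returns to the first vertex.

**Shape 2** — `<polyline>` open polyline, stroke `#ff00ff` → score (S487, F2166). Machine vertices: (119.629,49.402) → (60.058,58.667) → (84.983,66.144) → (18.045,25.437) → (8.148,21.316). Open path.

**Shape 3** — `<path>` regular polygon, stroke `#ff00ff` → score (S487, F2166). Machine vertices: (112.691,44.139) → (105.433,20.813) → (83.808,9.450) → (60.482,16.708) → (49.119,38.333) → (56.377,61.659) → (78.002,73.022) → (101.328,65.764) → (112.691,44.139). Closed: final G1 returns to the first vertex.

**Shape 4** — `<path>` cubic bezier, stroke `#ff00ff` → score (S487, F2166). Control points (SVG): P0=(32.027,47.272), P1=(6.170,58.585), P2=(-0.075,44.946), P3=(14.874,18.720); sampled at t=k/4. Machine vertices: (32.027,42.187) → (16.336,38.188) → (8.148,42.386) → (7.611,53.623) → (14.874,70.739). Open path.

; Generated by LaserGRBL
G21
G90
G0 X73.838 Y78.918
M3 S487
G1 X123.496 Y65.082 F2166
G1 X109.660 Y15.424 F2166
G1 X60.002 Y29.260 F2166
G1 X73.838 Y78.918 F2166
M5
G0 X119.629 Y49.402
M3 S487
G1 X60.058 Y58.667 F2166
G1 X84.983 Y66.144 F2166
G1 X18.045 Y25.437 F2166
G1 X8.148 Y21.316 F2166
M5
G0 X112.691 Y44.139
M3 S487
G1 X105.433 Y20.813 F2166
G1 X83.808 Y9.450 F2166
G1 X60.482 Y16.708 F2166
G1 X49.119 Y38.333 F2166
G1 X56.377 Y61.659 F2166
G1 X78.002 Y73.022 F2166
G1 X101.328 Y65.764 F2166
G1 X112.691 Y44.139 F2166
M5
G0 X32.027 Y42.187
M3 S487
G1 X16.336 Y38.188 F2166
G1 X8.148 Y42.386 F2166
G1 X7.611 Y53.623 F2166
G1 X14.874 Y70.739 F2166
M5
G0 X0.000 Y0.000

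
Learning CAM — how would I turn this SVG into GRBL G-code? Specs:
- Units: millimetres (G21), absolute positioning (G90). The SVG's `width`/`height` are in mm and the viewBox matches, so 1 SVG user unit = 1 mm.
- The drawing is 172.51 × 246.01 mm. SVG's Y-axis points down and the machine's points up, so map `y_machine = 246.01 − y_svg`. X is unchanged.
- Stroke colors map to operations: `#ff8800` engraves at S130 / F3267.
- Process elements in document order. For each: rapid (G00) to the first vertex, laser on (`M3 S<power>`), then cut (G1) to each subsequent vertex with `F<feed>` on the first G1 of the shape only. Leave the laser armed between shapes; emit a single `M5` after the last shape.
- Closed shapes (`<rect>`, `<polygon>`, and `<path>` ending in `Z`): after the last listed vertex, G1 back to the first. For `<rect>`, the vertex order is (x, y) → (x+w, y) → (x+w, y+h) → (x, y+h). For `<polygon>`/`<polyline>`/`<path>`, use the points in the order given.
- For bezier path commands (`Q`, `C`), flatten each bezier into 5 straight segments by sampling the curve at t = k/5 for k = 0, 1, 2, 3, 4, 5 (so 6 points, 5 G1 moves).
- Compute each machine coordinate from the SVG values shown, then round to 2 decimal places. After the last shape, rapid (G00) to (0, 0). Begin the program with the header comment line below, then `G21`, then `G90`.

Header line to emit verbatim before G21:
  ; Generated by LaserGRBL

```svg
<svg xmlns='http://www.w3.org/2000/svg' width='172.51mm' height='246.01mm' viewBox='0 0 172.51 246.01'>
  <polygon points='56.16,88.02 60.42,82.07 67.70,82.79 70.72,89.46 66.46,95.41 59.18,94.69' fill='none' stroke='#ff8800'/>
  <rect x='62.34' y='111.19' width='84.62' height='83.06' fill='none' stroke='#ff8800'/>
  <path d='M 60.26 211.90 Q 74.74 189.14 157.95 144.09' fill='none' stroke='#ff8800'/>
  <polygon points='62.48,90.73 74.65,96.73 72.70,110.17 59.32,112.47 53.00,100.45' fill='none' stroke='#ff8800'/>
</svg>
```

Since the viewBox matches the mm dimensions, user units are millimetres directly. The only transform is the Y-flip y_m = 246.01 − y_svg.

Shape 1 is a regular polygon drawn with `<polygon>`. Its stroke #ff8800 means engrave at S130, F3267. After flipping Y the toolpath is (56.16,157.99) → (60.42,163.94) → (67.70,163.22) → (70.72,156.55) → (66.46,150.60) → (59.18,151.32) → (56.16,157.99), returning to the start.

Shape 2 is a rectangle drawn with `<rect>`. Its stroke #ff8800 means engrave at S130, F3267. After flipping Y the toolpath is (62.34,134.82) → (146.96,134.82) → (146.96,51.76) → (62.34,51.76) → (62.34,134.82), returning to the start.

Shape 3 is a quadratic bezier drawn with `<path>`. Its stroke #ff8800 means engrave at S130, F3267. After flipping Y the toolpath is (60.26,34.11) → (68.80,44.11) → (82.84,55.88) → (102.38,69.45) → (127.42,84.79) → (157.95,101.92).

Shape 4 is a regular polygon drawn with `<polygon>`. Its stroke #ff8800 means engrave at S130, F3267. After flipping Y the toolpath is (62.48,155.28) → (74.65,149.28) → (72.70,135.84) → (59.32,133.54) → (53.00,145.56) → (62.48,155.28), returning to the start.

; Generated by LaserGRBL
G21
G90
G00 X56.16 Y157.99
M3 S130
G1 X60.42 Y163.94 F3267
G1 X67.70 Y163.22
G1 X70.72 Y156.55
G1 X66.46 Y150.60
G1 X59.18 Y151.32
G1 X56.16 Y157.99
G00 X62.34 Y134.82
M3 S130
G1 X146.96 Y134.82 F3267
G1 X146.96 Y51.76
G1 X62.34 Y51.76
G1 X62.34 Y134.82
G00 X60.26 Y34.11
M3 S130
G1 X68.80 Y44.11 F3267
G1 X82.84 Y55.88
G1 X102.38 Y69.45
G1 X127.42 Y84.79
G1 X157.95 Y101.92
G00 X62.48 Y155.28
M3 S130
G1 X74.65 Y149.28 F3267
G1 X72.70 Y135.84
G1 X59.32 Y133.54
G1 X53.00 Y145.56
G1 X62.48 Y155.28
M5
G00 X0.00 Y0.00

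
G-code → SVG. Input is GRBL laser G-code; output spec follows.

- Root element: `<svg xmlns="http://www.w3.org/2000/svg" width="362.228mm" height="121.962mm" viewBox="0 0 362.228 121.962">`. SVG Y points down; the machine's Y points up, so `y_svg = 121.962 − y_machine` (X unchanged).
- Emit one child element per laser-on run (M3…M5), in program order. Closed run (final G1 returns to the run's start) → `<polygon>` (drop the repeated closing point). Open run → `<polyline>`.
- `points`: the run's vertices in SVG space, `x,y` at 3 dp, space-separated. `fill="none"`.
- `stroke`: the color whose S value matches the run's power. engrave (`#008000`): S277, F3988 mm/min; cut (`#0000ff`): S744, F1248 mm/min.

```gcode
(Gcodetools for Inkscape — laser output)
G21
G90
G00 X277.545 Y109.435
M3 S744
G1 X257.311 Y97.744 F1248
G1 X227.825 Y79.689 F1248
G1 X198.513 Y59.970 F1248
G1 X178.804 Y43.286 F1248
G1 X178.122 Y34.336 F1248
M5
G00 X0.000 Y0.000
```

<svg xmlns="http://www.w3.org/2000/svg" width="362.228mm" height="121.962mm" viewBox="0 0 362.228 121.962">
  <polyline points="277.545,12.527 257.311,24.218 227.825,42.273 198.513,61.992 178.804,78.676 178.122,87.626" fill="none" stroke="#0000ff"/>
</svg>

Machine Y-up, SVG Y-down with viewBox height 121.962, so y_svg = 121.962 − y_machine; X carries over. Every run uses S744, so all elements get stroke `#0000ff` (cut).

Run 1: The run is open, so emit a `<polyline>` with points (Y-flipped): 277.545,12.527 257.311,24.218 227.825,42.273 198.513,61.992 178.804,78.676 178.122,87.626.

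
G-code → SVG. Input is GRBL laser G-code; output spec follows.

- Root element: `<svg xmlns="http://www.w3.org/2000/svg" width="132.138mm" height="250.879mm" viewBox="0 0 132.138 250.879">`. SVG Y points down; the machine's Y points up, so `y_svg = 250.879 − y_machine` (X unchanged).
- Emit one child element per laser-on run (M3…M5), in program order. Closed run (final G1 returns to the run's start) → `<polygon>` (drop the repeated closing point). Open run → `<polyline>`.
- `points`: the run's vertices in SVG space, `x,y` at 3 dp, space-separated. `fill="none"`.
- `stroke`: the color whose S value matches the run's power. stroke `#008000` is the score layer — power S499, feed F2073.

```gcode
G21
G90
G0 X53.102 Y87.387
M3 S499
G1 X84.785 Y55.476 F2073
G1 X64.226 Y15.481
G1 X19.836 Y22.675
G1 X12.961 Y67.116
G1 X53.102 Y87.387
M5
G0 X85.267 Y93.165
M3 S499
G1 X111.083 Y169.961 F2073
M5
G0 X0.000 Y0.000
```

y_svg = 250.879 − y_m. Every run uses S499, so all elements get stroke `#008000` (score).

[1] closed run; points: 53.102,163.492 84.785,195.403 64.226,235.398 19.836,228.204 12.961,183.763

[2] open run; points: 85.267,157.714 111.083,80.918

<svg xmlns="http://www.w3.org/2000/svg" width="132.138mm" height="250.879mm" viewBox="0 0 132.138 250.879">
  <polygon points="53.102,163.492 84.785,195.403 64.226,235.398 19.836,228.204 12.961,183.763" fill="none" stroke="#008000"/>
  <polyline points="85.267,157.714 111.083,80.918" fill="none" stroke="#008000"/>
</svg>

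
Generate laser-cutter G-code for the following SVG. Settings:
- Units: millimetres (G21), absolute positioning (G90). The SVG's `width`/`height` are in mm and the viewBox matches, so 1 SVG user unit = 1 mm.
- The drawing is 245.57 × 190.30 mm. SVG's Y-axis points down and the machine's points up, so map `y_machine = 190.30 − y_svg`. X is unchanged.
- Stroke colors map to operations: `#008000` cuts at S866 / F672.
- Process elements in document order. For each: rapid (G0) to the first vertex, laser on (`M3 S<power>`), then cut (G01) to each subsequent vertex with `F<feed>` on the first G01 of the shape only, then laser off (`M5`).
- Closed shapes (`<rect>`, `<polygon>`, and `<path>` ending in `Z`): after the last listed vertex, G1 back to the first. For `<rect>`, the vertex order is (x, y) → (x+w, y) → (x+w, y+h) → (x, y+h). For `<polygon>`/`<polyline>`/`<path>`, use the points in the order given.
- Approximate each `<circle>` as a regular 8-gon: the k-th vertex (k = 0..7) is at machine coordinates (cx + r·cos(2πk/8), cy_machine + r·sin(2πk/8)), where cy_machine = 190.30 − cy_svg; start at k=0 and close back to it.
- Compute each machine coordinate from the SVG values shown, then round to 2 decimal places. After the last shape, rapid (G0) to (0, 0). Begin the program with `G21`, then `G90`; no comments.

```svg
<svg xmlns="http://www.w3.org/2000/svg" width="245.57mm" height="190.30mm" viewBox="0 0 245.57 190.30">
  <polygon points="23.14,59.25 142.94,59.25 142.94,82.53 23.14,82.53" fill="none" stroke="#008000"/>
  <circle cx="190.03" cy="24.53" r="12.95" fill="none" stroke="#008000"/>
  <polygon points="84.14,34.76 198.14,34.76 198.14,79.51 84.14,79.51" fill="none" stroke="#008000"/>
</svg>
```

viewBox `0 0 245.57 190.30` with mm width/height → 1 unit = 1 mm. Flip: y_m = 190.30 − y_svg.

**Shape 1** — `<polygon>` rectangle, stroke `#008000` → cut (S866, F672). Machine vertices: (23.14,131.05) → (142.94,131.05) → (142.94,107.77) → (23.14,107.77) → (23.14,131.05). Closed: final G1 returns to the first vertex.

**Shape 2** — `<circle>` circle, stroke `#008000` → cut (S866, F672). Machine vertices: (202.98,165.77) → (199.19,174.93) → (190.03,178.72) → (180.87,174.93) → (177.08,165.77) → (180.87,156.61) → (190.03,152.82) → (199.19,156.61) → (202.98,165.77). Closed: final G1 returns to the first vertex.

**Shape 3** — `<polygon>` rectangle, stroke `#008000` → cut (S866, F672). Machine vertices: (84.14,155.54) → (198.14,155.54) → (198.14,110.79) → (84.14,110.79) → (84.14,155.54). Closed: final G1 returns to the first vertex.

G21
G90
G0 X23.14 Y131.05
M3 S866
G01 X142.94 Y131.05 F672
G01 X142.94 Y107.77
G01 X23.14 Y107.77
G01 X23.14 Y131.05
M5
G0 X202.98 Y165.77
M3 S866
G01 X199.19 Y174.93 F672
G01 X190.03 Y178.72
G01 X180.87 Y174.93
G01 X177.08 Y165.77
G01 X180.87 Y156.61
G01 X190.03 Y152.82
G01 X199.19 Y156.61
G01 X202.98 Y165.77
M5
G0 X84.14 Y155.54
M3 S866
G01 X198.14 Y155.54 F672
G01 X198.14 Y110.79
G01 X84.14 Y110.79
G01 X84.14 Y155.54
M5
G0 X0.00 Y0.00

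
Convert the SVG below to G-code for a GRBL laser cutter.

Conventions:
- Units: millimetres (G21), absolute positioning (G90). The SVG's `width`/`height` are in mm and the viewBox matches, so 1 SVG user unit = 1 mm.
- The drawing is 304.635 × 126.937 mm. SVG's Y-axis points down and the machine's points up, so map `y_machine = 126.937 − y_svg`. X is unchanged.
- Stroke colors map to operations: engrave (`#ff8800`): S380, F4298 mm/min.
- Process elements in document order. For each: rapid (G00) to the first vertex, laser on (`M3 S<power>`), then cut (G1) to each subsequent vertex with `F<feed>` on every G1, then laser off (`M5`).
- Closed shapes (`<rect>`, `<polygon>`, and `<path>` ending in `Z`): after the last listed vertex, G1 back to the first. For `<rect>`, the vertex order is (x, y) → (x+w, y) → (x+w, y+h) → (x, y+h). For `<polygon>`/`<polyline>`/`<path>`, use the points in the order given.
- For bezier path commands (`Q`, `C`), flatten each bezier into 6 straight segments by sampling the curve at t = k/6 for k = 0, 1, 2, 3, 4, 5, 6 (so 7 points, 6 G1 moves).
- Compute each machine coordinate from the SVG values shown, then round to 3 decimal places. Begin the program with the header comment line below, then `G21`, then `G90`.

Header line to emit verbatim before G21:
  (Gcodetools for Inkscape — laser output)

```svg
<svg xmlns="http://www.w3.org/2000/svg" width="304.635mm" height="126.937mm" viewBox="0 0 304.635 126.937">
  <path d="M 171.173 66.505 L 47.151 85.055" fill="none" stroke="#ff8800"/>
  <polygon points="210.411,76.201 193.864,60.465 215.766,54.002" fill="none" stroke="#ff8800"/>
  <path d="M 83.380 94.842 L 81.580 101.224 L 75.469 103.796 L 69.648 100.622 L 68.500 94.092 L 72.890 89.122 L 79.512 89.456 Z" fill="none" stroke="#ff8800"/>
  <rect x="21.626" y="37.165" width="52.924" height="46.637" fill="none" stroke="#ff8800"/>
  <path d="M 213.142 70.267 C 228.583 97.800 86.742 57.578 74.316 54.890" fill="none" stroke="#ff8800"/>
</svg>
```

Since the viewBox matches the mm dimensions, user units are millimetres directly. The only transform is the Y-flip y_m = 126.937 − y_svg.

Shape 1 is a line segment drawn with `<path>`. Its stroke #ff8800 means engrave at S380, F4298. After flipping Y the toolpath is (171.173,60.432) → (47.151,41.882).

Shape 2 is a regular polygon drawn with `<polygon>`. Its stroke #ff8800 means engrave at S380, F4298. After flipping Y the toolpath is (210.411,50.736) → (193.864,66.472) → (215.766,72.935) → (210.411,50.736), returning to the start.

Shape 3 is a regular polygon drawn with `<path>`. Its stroke #ff8800 means engrave at S380, F4298. After flipping Y the toolpath is (83.380,32.095) → (81.580,25.713) → (75.469,23.141) → (69.648,26.315) → (68.500,32.845) → (72.890,37.815) → (79.512,37.481) → (83.380,32.095), returning to the start.

Shape 4 is a rectangle drawn with `<rect>`. Its stroke #ff8800 means engrave at S380, F4298. After flipping Y the toolpath is (21.626,89.772) → (74.550,89.772) → (74.550,43.135) → (21.626,43.135) → (21.626,89.772), returning to the start.

Shape 5 is a cubic bezier drawn with `<path>`. Its stroke #ff8800 means engrave at S380, F4298. After flipping Y the toolpath is (213.142,56.670) → (209.083,48.062) → (186.774,47.822) → (154.179,53.026) → (119.262,60.747) → (89.986,68.063) → (74.316,72.047).

(Gcodetools for Inkscape — laser output)
G21
G90
G00 X171.173 Y60.432
M3 S380
G1 X47.151 Y41.882 F4298
M5
G00 X210.411 Y50.736
M3 S380
G1 X193.864 Y66.472 F4298
G1 X215.766 Y72.935 F4298
G1 X210.411 Y50.736 F4298
M5
G00 X83.380 Y32.095
M3 S380
G1 X81.580 Y25.713 F4298
G1 X75.469 Y23.141 F4298
G1 X69.648 Y26.315 F4298
G1 X68.500 Y32.845 F4298
G1 X72.890 Y37.815 F4298
G1 X79.512 Y37.481 F4298
G1 X83.380 Y32.095 F4298
M5
G00 X21.626 Y89.772
M3 S380
G1 X74.550 Y89.772 F4298
G1 X74.550 Y43.135 F4298
G1 X21.626 Y43.135 F4298
G1 X21.626 Y89.772 F4298
M5
G00 X213.142 Y56.670
M3 S380
G1 X209.083 Y48.062 F4298
G1 X186.774 Y47.822 F4298
G1 X154.179 Y53.026 F4298
G1 X119.262 Y60.747 F4298
G1 X89.986 Y68.063 F4298
G1 X74.316 Y72.047 F4298
M5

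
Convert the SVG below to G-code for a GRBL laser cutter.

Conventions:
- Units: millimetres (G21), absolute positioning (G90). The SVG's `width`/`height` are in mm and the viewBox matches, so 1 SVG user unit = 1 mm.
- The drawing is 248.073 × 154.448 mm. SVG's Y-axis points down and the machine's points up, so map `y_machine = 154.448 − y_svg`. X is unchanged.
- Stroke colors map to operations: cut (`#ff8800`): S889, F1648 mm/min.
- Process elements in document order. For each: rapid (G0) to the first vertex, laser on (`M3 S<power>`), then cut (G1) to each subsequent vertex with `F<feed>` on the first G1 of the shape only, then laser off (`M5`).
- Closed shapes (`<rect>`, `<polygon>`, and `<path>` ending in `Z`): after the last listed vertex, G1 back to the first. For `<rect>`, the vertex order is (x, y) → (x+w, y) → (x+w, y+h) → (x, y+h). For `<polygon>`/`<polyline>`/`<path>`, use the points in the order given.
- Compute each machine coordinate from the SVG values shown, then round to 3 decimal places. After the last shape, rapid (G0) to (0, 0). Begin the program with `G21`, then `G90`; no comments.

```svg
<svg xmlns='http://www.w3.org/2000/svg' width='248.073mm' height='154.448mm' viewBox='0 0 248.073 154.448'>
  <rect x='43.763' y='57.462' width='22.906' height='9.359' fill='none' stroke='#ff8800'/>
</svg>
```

Since the viewBox matches the mm dimensions, user units are millimetres directly. The only transform is the Y-flip y_m = 154.448 − y_svg.

Shape 1 is a rectangle drawn with `<rect>`. Its stroke #ff8800 means cut at S889, F1648. After flipping Y the toolpath is (43.763,96.986) → (66.669,96.986) → (66.669,87.627) → (43.763,87.627) → (43.763,96.986), returning to the start.

G21
G90
G0 X43.763 Y96.986
M3 S889
G1 X66.669 Y96.986 F1648
G1 X66.669 Y87.627
G1 X43.763 Y87.627
G1 X43.763 Y96.986
M5
G0 X0.000 Y0.000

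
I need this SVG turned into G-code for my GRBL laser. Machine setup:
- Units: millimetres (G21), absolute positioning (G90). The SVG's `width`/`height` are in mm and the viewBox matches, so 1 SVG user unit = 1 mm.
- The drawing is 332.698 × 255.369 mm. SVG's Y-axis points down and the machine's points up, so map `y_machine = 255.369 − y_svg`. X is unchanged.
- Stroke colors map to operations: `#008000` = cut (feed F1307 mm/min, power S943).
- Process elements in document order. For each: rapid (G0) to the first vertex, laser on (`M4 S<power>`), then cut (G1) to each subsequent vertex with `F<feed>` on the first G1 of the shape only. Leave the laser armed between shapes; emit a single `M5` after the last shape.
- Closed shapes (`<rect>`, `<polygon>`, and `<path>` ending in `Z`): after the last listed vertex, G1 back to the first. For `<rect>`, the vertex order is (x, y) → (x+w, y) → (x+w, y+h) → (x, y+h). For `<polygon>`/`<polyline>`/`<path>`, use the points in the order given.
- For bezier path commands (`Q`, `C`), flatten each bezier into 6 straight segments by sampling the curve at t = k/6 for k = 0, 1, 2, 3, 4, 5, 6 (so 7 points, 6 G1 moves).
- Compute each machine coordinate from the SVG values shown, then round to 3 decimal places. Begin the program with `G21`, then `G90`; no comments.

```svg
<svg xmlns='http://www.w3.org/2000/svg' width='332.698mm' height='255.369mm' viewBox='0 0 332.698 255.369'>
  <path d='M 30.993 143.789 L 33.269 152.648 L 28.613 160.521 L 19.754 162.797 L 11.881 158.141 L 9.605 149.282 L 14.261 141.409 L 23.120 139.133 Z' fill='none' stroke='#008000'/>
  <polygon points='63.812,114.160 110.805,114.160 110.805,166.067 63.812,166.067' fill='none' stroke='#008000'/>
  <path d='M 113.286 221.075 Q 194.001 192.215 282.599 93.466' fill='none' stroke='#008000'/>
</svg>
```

Since the viewBox matches the mm dimensions, user units are millimetres directly. The only transform is the Y-flip y_m = 255.369 − y_svg.

Shape 1 is a regular polygon drawn with `<path>`. Its stroke #008000 means cut at S943, F1307. After flipping Y the toolpath is (30.993,111.580) → (33.269,102.721) → (28.613,94.848) → (19.754,92.572) → (11.881,97.228) → (9.605,106.087) → (14.261,113.960) → (23.120,116.236) → (30.993,111.580), returning to the start.

Shape 2 is a rectangle drawn with `<polygon>`. Its stroke #008000 means cut at S943, F1307. After flipping Y the toolpath is (63.812,141.209) → (110.805,141.209) → (110.805,89.302) → (63.812,89.302) → (63.812,141.209), returning to the start.

Shape 3 is a quadratic bezier drawn with `<path>`. Its stroke #008000 means cut at S943, F1307. After flipping Y the toolpath is (113.286,34.294) → (140.410,45.855) → (167.972,61.299) → (195.972,80.626) → (224.410,103.836) → (253.285,130.928) → (282.599,161.903).

G21
G90
G0 X30.993 Y111.580
M4 S943
G1 X33.269 Y102.721 F1307
G1 X28.613 Y94.848
G1 X19.754 Y92.572
G1 X11.881 Y97.228
G1 X9.605 Y106.087
G1 X14.261 Y113.960
G1 X23.120 Y116.236
G1 X30.993 Y111.580
G0 X63.812 Y141.209
M4 S943
G1 X110.805 Y141.209 F1307
G1 X110.805 Y89.302
G1 X63.812 Y89.302
G1 X63.812 Y141.209
G0 X113.286 Y34.294
M4 S943
G1 X140.410 Y45.855 F1307
G1 X167.972 Y61.299
G1 X195.972 Y80.626
G1 X224.410 Y103.836
G1 X253.285 Y130.928
G1 X282.599 Y161.903
M5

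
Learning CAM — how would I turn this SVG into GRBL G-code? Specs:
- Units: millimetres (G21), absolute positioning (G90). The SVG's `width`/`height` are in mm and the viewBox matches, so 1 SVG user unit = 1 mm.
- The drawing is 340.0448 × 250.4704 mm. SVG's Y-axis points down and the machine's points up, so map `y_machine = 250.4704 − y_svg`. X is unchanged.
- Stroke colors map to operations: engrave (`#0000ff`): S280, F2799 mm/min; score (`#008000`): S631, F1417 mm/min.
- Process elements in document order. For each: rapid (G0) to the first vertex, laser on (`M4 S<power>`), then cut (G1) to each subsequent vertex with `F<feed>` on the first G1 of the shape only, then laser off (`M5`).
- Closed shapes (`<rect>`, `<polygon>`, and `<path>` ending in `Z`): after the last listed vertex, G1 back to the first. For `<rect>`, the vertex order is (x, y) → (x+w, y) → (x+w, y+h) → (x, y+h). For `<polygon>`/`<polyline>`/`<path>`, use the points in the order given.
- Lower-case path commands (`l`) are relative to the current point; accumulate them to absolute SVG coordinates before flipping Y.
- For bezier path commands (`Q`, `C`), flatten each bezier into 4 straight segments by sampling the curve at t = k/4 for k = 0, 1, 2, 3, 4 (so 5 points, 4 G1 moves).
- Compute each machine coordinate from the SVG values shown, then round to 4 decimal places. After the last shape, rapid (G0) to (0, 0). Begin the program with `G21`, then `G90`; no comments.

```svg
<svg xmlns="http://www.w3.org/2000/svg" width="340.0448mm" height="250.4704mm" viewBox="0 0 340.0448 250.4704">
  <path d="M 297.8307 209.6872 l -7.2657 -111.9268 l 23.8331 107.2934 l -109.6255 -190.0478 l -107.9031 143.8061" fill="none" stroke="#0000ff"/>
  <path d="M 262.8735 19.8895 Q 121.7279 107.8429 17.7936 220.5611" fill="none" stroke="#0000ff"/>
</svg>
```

G21
G90
G0 X297.8307 Y40.7832
M4 S280
G1 X290.5650 Y152.7100 F2799
G1 X314.3981 Y45.4166
G1 X204.7726 Y235.4644
G1 X96.8695 Y91.6583
M5
G0 X262.8735 Y230.5809
M4 S280
G1 X194.6264 Y185.0564 F2799
G1 X131.0307 Y136.4363
G1 X72.0865 Y84.7206
G1 X17.7936 Y29.9093
M5
G0 X0.0000 Y0.0000

viewBox `0 0 340.0448 250.4704` with mm width/height → 1 unit = 1 mm. Flip: y_m = 250.4704 − y_svg.

**Shape 1** — `<path>` open polyline, stroke `#0000ff` → engrave (S280, F2799). Machine vertices: (297.8307,40.7832) → (290.5650,152.7100) → (314.3981,45.4166) → (204.7726,235.4644) → (96.8695,91.6583). Open path.

**Shape 2** — `<path>` quadratic bezier, stroke `#0000ff` → engrave (S280, F2799). Control points (SVG): P0=(262.8735,19.8895), P1=(121.7279,107.8429), P2=(17.7936,220.5611); sampled at t=k/4. Machine vertices: (262.8735,230.5809) → (194.6264,185.0564) → (131.0307,136.4363) → (72.0865,84.7206) → (17.7936,29.9093). Open path.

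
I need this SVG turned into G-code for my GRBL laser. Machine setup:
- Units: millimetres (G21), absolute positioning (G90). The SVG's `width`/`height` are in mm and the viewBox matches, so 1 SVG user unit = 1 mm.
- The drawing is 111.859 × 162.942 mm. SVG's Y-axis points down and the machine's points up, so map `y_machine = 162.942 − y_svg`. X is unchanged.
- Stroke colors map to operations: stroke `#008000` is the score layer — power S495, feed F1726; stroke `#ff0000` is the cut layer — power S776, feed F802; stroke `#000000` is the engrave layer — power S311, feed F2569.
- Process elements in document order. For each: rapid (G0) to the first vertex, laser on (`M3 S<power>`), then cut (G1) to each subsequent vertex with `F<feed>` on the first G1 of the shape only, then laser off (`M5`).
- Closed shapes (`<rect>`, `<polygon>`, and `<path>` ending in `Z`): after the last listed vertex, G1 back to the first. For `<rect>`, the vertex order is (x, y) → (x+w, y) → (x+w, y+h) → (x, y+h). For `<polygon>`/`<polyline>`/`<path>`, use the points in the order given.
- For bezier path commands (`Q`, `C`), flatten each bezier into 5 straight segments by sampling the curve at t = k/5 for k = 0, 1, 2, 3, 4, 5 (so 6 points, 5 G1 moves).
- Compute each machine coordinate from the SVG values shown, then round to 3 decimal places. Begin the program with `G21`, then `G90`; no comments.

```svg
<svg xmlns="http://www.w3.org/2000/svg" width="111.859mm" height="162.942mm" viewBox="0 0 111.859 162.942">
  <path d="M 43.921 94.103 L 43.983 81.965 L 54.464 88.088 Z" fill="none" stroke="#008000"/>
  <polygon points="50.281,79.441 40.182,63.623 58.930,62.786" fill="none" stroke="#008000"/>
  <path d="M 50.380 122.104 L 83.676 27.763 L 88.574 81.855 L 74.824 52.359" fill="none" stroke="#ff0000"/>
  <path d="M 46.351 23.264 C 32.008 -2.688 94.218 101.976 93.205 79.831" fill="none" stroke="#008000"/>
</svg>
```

G21
G90
G0 X43.921 Y68.839
M3 S495
G1 X43.983 Y80.977 F1726
G1 X54.464 Y74.854
G1 X43.921 Y68.839
M5
G0 X50.281 Y83.501
M3 S495
G1 X40.182 Y99.319 F1726
G1 X58.930 Y100.156
G1 X50.281 Y83.501
M5
G0 X50.380 Y40.838
M3 S776
G1 X83.676 Y135.179 F802
G1 X88.574 Y81.087
G1 X74.824 Y110.583
M5
G0 X46.351 Y139.678
M3 S495
G1 X45.813 Y141.635 F1726
G1 X56.939 Y124.600
G1 X73.019 Y100.930
G1 X87.344 Y82.982
G1 X93.205 Y83.111
M5

1 u = 1 mm; y_m = 162.942 − y.

[1] `<path>` regular polygon, #008000→score S495 F1726: (43.921,68.839) → (43.983,80.977) → (54.464,74.854) → (43.921,68.839) (closed)

[2] `<polygon>` regular polygon, #008000→score S495 F1726: (50.281,83.501) → (40.182,99.319) → (58.930,100.156) → (50.281,83.501) (closed)

[3] `<path>` open polyline, #ff0000→cut S776 F802: (50.380,40.838) → (83.676,135.179) → (88.574,81.087) → (74.824,110.583)

[4] `<path>` cubic bezier, #008000→score S495 F1726: (46.351,139.678) → (45.813,141.635) → (56.939,124.600) → (73.019,100.930) → (87.344,82.982) → (93.205,83.111)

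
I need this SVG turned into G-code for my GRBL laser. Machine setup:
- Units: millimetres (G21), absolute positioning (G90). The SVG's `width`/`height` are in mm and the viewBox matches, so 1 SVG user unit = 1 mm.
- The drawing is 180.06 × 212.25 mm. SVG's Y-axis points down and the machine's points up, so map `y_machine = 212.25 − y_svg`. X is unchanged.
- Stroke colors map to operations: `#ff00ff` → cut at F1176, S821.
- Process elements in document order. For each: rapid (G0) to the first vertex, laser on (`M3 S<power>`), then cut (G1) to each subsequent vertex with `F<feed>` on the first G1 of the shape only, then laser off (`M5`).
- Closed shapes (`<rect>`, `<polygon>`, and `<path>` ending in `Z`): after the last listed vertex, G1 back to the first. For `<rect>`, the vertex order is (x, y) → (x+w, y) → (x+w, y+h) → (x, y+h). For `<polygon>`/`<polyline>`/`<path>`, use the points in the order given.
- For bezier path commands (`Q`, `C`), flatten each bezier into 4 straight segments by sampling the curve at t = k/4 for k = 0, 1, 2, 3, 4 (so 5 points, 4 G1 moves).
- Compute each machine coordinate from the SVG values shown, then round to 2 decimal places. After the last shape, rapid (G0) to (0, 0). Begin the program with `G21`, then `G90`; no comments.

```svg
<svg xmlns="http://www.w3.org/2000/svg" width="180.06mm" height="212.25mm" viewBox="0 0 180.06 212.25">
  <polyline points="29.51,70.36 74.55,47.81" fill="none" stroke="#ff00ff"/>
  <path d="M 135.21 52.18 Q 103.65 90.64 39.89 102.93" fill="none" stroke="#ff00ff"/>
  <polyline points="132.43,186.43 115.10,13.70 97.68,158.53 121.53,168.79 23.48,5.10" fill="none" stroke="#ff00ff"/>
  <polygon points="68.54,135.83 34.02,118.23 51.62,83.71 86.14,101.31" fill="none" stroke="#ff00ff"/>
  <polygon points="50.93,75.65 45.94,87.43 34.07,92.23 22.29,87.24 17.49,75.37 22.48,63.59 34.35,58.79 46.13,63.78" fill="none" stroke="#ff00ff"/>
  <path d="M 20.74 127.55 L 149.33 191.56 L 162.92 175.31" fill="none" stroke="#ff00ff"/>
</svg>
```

G21
G90
G0 X29.51 Y141.89
M3 S821
G1 X74.55 Y164.44 F1176
M5
G0 X135.21 Y160.07
M3 S821
G1 X117.42 Y142.48 F1176
G1 X95.60 Y128.15
G1 X69.76 Y117.10
G1 X39.89 Y109.32
M5
G0 X132.43 Y25.82
M3 S821
G1 X115.10 Y198.55 F1176
G1 X97.68 Y53.72
G1 X121.53 Y43.46
G1 X23.48 Y207.15
M5
G0 X68.54 Y76.42
M3 S821
G1 X34.02 Y94.02 F1176
G1 X51.62 Y128.54
G1 X86.14 Y110.94
G1 X68.54 Y76.42
M5
G0 X50.93 Y136.60
M3 S821
G1 X45.94 Y124.82 F1176
G1 X34.07 Y120.02
G1 X22.29 Y125.01
G1 X17.49 Y136.88
G1 X22.48 Y148.66
G1 X34.35 Y153.46
G1 X46.13 Y148.47
G1 X50.93 Y136.60
M5
G0 X20.74 Y84.70
M3 S821
G1 X149.33 Y20.69 F1176
G1 X162.92 Y36.94
M5
G0 X0.00 Y0.00

1 u = 1 mm; y_m = 212.25 − y.

[1] `<polyline>` line segment, #ff00ff→cut S821 F1176: (29.51,141.89) → (74.55,164.44)

[2] `<path>` quadratic bezier, #ff00ff→cut S821 F1176: (135.21,160.07) → (117.42,142.48) → (95.60,128.15) → (69.76,117.10) → (39.89,109.32)

[3] `<polyline>` open polyline, #ff00ff→cut S821 F1176: (132.43,25.82) → (115.10,198.55) → (97.68,53.72) → (121.53,43.46) → (23.48,207.15)

[4] `<polygon>` regular polygon, #ff00ff→cut S821 F1176: (68.54,76.42) → (34.02,94.02) → (51.62,128.54) → (86.14,110.94) → (68.54,76.42) (closed)

[5] `<polygon>` regular polygon, #ff00ff→cut S821 F1176: (50.93,136.60) → (45.94,124.82) → (34.07,120.02) → (22.29,125.01) → (17.49,136.88) → (22.48,148.66) → (34.35,153.46) → (46.13,148.47) → (50.93,136.60) (closed)

[6] `<path>` open polyline, #ff00ff→cut S821 F1176: (20.74,84.70) → (149.33,20.69) → (162.92,36.94)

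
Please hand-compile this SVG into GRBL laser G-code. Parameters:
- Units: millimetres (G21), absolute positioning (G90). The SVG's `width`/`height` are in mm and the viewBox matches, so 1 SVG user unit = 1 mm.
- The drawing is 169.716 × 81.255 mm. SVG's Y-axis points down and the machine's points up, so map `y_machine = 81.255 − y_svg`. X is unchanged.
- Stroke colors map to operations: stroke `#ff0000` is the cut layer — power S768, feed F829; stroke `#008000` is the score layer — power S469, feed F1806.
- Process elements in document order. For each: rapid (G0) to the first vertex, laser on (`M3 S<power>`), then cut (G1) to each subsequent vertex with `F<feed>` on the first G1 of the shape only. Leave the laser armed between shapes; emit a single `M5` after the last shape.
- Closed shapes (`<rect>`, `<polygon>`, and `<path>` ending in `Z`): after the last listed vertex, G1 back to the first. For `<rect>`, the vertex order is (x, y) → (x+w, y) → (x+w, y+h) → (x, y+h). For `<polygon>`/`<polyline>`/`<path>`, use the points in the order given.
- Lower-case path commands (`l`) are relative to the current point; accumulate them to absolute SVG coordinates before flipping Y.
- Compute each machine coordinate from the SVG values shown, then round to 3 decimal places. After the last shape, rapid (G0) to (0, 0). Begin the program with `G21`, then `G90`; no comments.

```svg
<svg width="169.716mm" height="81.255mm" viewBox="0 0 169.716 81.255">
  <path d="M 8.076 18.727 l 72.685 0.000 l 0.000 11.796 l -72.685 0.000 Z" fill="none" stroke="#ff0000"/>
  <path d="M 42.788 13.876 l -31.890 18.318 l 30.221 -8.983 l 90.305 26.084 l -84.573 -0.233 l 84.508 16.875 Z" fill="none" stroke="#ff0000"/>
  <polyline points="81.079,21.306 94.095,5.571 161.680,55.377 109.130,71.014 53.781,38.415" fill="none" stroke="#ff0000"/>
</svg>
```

viewBox `0 0 169.716 81.255` with mm width/height → 1 unit = 1 mm. Flip: y_m = 81.255 − y_svg.

**Shape 1** — `<path>` rectangle, stroke `#ff0000` → cut (S768, F829). Machine vertices: (8.076,62.528) → (80.761,62.528) → (80.761,50.732) → (8.076,50.732) → (8.076,62.528). Closed: final G1 returns to the first vertex.

**Shape 2** — `<path>` closed polygon, stroke `#ff0000` → cut (S768, F829). Machine vertices: (42.788,67.379) → (10.898,49.061) → (41.119,58.044) → (131.424,31.960) → (46.851,32.193) → (131.359,15.318) → (42.788,67.379). Closed: final G1 returns to the first vertex.

**Shape 3** — `<polyline>` open polyline, stroke `#ff0000` → cut (S768, F829). Machine vertices: (81.079,59.949) → (94.095,75.684) → (161.680,25.878) → (109.130,10.241) → (53.781,42.840). Open path.

G21
G90
G0 X8.076 Y62.528
M3 S768
G1 X80.761 Y62.528 F829
G1 X80.761 Y50.732
G1 X8.076 Y50.732
G1 X8.076 Y62.528
G0 X42.788 Y67.379
M3 S768
G1 X10.898 Y49.061 F829
G1 X41.119 Y58.044
G1 X131.424 Y31.960
G1 X46.851 Y32.193
G1 X131.359 Y15.318
G1 X42.788 Y67.379
G0 X81.079 Y59.949
M3 S768
G1 X94.095 Y75.684 F829
G1 X161.680 Y25.878
G1 X109.130 Y10.241
G1 X53.781 Y42.840
M5
G0 X0.000 Y0.000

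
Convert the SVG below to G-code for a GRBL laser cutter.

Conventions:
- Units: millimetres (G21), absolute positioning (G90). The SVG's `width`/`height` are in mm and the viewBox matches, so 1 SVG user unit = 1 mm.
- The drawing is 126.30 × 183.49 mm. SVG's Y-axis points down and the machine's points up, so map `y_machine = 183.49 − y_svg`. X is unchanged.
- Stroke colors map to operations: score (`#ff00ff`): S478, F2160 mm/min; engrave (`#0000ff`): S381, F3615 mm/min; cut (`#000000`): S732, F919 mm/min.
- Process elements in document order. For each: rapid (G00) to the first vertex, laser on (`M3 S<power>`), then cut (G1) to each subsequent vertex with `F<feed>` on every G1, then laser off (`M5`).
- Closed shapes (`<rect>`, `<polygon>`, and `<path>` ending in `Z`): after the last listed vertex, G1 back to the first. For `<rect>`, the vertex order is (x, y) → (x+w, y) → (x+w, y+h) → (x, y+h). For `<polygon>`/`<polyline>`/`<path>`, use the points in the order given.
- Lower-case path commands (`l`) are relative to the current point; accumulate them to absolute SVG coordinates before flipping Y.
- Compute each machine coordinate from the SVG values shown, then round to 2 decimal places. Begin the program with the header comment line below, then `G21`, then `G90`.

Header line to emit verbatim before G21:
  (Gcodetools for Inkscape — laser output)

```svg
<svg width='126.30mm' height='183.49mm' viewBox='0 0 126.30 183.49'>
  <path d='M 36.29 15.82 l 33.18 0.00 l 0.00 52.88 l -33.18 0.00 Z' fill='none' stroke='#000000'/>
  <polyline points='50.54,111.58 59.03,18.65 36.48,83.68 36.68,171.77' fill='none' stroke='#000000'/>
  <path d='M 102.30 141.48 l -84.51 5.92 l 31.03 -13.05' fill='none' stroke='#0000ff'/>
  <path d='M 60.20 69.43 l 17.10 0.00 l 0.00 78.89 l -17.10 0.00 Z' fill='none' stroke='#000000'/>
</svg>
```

(Gcodetools for Inkscape — laser output)
G21
G90
G00 X36.29 Y167.67
M3 S732
G1 X69.47 Y167.67 F919
G1 X69.47 Y114.79 F919
G1 X36.29 Y114.79 F919
G1 X36.29 Y167.67 F919
M5
G00 X50.54 Y71.91
M3 S732
G1 X59.03 Y164.84 F919
G1 X36.48 Y99.81 F919
G1 X36.68 Y11.72 F919
M5
G00 X102.30 Y42.01
M3 S381
G1 X17.79 Y36.09 F3615
G1 X48.82 Y49.14 F3615
M5
G00 X60.20 Y114.06
M3 S732
G1 X77.30 Y114.06 F919
G1 X77.30 Y35.17 F919
G1 X60.20 Y35.17 F919
G1 X60.20 Y114.06 F919
M5

viewBox `0 0 126.30 183.49` with mm width/height → 1 unit = 1 mm. Flip: y_m = 183.49 − y_svg.

**Shape 1** — `<path>` rectangle, stroke `#000000` → cut (S732, F919). Machine vertices: (36.29,167.67) → (69.47,167.67) → (69.47,114.79) → (36.29,114.79) → (36.29,167.67). Closed: final G1 returns to the first vertex.

**Shape 2** — `<polyline>` open polyline, stroke `#000000` → cut (S732, F919). Machine vertices: (50.54,71.91) → (59.03,164.84) → (36.48,99.81) → (36.68,11.72). Open path.

**Shape 3** — `<path>` open polyline, stroke `#0000ff` → engrave (S381, F3615). Machine vertices: (102.30,42.01) → (17.79,36.09) → (48.82,49.14). Open path.

**Shape 4** — `<path>` rectangle, stroke `#000000` → cut (S732, F919). Machine vertices: (60.20,114.06) → (77.30,114.06) → (77.30,35.17) → (60.20,35.17) → (60.20,114.06). Closed: final G1 returns to the first vertex.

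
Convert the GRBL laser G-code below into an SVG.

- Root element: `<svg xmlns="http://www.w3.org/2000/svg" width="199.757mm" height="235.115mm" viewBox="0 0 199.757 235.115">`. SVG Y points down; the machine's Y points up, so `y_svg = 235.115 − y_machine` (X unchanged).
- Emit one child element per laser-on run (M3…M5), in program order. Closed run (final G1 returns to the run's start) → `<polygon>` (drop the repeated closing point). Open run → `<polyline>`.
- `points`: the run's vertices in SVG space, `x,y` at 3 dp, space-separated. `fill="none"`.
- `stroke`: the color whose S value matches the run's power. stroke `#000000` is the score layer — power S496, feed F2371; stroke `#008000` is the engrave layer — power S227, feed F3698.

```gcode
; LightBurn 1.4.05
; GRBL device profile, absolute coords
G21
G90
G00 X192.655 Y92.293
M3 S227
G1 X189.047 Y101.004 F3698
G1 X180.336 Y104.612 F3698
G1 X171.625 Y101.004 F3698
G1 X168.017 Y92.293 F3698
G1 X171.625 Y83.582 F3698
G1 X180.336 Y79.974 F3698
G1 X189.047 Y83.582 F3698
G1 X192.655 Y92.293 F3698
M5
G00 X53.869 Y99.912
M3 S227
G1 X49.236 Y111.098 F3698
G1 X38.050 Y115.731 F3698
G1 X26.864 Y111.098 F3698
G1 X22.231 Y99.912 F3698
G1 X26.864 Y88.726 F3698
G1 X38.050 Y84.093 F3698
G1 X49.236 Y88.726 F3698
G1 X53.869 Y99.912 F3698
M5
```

<svg xmlns="http://www.w3.org/2000/svg" width="199.757mm" height="235.115mm" viewBox="0 0 199.757 235.115">
  <polygon points="192.655,142.822 189.047,134.111 180.336,130.503 171.625,134.111 168.017,142.822 171.625,151.533 180.336,155.141 189.047,151.533" fill="none" stroke="#008000"/>
  <polygon points="53.869,135.203 49.236,124.017 38.050,119.384 26.864,124.017 22.231,135.203 26.864,146.389 38.050,151.022 49.236,146.389" fill="none" stroke="#008000"/>
</svg>

Each laser-on run becomes one SVG element. Flip Y back into SVG space with y_svg = 235.115 − y_machine. Every run uses S227, so all elements get stroke `#008000` (engrave).

Run 1: The run returns to its start, so emit a `<polygon>` with points (Y-flipped): 192.655,142.822 189.047,134.111 180.336,130.503 171.625,134.111 168.017,142.822 171.625,151.533 180.336,155.141 189.047,151.533.

Run 2: The run returns to its start, so emit a `<polygon>` with points (Y-flipped): 53.869,135.203 49.236,124.017 38.050,119.384 26.864,124.017 22.231,135.203 26.864,146.389 38.050,151.022 49.236,146.389.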